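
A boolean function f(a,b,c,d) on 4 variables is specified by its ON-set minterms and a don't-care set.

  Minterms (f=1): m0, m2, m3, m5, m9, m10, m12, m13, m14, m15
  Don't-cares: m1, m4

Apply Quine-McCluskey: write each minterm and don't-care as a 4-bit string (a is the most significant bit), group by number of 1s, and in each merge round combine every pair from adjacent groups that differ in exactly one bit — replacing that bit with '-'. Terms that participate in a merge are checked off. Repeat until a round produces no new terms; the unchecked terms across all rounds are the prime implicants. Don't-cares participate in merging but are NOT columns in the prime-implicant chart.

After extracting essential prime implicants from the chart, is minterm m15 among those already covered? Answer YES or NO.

YES

[col 0] 0000*, 0001*, 0010*, 0011*, 0100*, 0101*, 1001*, 1010*, 1100*, 1101*, 1110*, 1111*
[col 1] -001*, -010, -100*, -101*, 0-00*, 0-01*, 00-0*, 00-1*, 000-*, 001-*, 010-*, 1-01*, 1-10, 11-0*, 11-1*, 110-*, 111-*
[col 2] --01, -10-, 0-0-, 00--, 11--
Prime implicants: --01, -010, -10-, 0-0-, 00--, 1-10, 11--
PI chart (minterm → PIs covering it):
  0 | 0-0-,00--
  2 | -010,00--
  3 | 00--  (sole → essential)
  5 | --01,-10-,0-0-
  9 | --01  (sole → essential)
  10 | -010,1-10
  12 | -10-,11--
  13 | --01,-10-,11--
  14 | 1-10,11--
  15 | 11--  (sole → essential)
Essential prime implicants: --01, 00--, 11--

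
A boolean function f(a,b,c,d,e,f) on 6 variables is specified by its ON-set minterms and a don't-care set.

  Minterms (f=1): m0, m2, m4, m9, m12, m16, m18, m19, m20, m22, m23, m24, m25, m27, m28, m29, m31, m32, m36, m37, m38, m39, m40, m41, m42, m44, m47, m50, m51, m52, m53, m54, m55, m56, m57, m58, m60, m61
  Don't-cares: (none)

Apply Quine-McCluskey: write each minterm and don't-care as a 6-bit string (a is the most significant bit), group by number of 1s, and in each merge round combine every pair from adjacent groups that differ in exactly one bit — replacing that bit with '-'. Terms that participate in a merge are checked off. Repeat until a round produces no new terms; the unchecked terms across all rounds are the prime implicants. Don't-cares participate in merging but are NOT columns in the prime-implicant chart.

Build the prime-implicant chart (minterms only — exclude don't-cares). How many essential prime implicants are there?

7

Round 0: 000000✓ 000010✓ 000100✓ 001001✓ 001100✓ 010000✓ 010010✓ 010011✓ 010100✓ 010110✓ 010111✓ 011000✓ 011001✓ 011011✓ 011100✓ 011101✓ 011111✓ 100000✓ 100100✓ 100101✓ 100110✓ 100111✓ 101000✓ 101001✓ 101010✓ 101100✓ 101111✓ 110010✓ 110011✓ 110100✓ 110101✓ 110110✓ 110111✓ 111000✓ 111001✓ 111010✓ 111100✓ 111101✓
Round 1: -00000✓ -00100✓ -01001✓ -01100✓ -10010✓ -10011✓ -10100✓ -10110✓ -10111✓ -11000✓ -11001✓ -11100✓ -11101✓ 0-0000✓ 0-0010✓ 0-0100✓ 0-1001✓ 0-1100✓ 00-100✓ 000-00✓ 0000-0✓ 01-000✓ 01-011✓ 01-100✓ 01-111✓ 010-00✓ 010-10✓ 010-11✓ 0100-0✓ 01001-✓ 0101-0✓ 01011-✓ 011-00✓ 011-01✓ 011-11✓ 0110-1✓ 01100-✓ 0111-1✓ 01110-✓ 1-0100✓ 1-0101✓ 1-0110✓ 1-0111✓ 1-1000✓ 1-1001✓ 1-1010✓ 1-1100✓ 10-000✓ 10-100✓ 10-111 100-00✓ 1001-0✓ 1001-1✓ 10010-✓ 10011-✓ 101-00✓ 1010-0✓ 10100-✓ 11-010 11-100✓ 11-101✓ 110-10✓ 110-11✓ 11001-✓ 1101-0✓ 1101-1✓ 11010-✓ 11011-✓ 111-00✓ 111-01✓ 1110-0✓ 11100-✓ 11110-✓
Round 2: --0100✓ --1001 --1100✓ -0-100✓ -00-00 -1-100✓ -10-10✓ -10-11✓ -1001-✓ -101-0 -1011-✓ -11-00✓ -11-01✓ -1100-✓ -1110-✓ 0--100✓ 0-0-00 0-00-0 01--00 01--11 010--0 010-1-✓ 011--1 011-0-✓ 1--100✓ 1-01-0✓ 1-01-1✓ 1-010-✓ 1-011-✓ 1-1-00 1-10-0 1-100- 10--00 1001--✓ 11-10- 110-1-✓ 1101--✓ 111-0-✓
Round 3: ---100 -10-1- -11-0- 1-01--
PIs = {---100, --1001, -00-00, -10-1-, -101-0, -11-0-, 0-0-00, 0-00-0, 01--00, 01--11, 010--0, 011--1, 1-01--, 1-1-00, 1-10-0, 1-100-, 10--00, 10-111, 11-010, 11-10-}
Coverage chart:
  m0: -00-00,0-0-00,0-00-0
  m2: 0-00-0 ←essential
  m4: ---100,-00-00,0-0-00
  m9: --1001 ←essential
  m12: ---100 ←essential
  m16: 0-0-00,0-00-0,01--00,010--0
  m18: -10-1-,0-00-0,010--0
  m19: -10-1-,01--11
  m20: ---100,-101-0,0-0-00,01--00,010--0
  m22: -10-1-,-101-0,010--0
  m23: -10-1-,01--11
  m24: -11-0-,01--00
  m25: --1001,-11-0-,011--1
  m27: 01--11,011--1
  m28: ---100,-11-0-,01--00
  m29: -11-0-,011--1
  m31: 01--11,011--1
  m32: -00-00,10--00
  m36: ---100,-00-00,1-01--,10--00
  m37: 1-01-- ←essential
  m38: 1-01-- ←essential
  m39: 1-01--,10-111
  m40: 1-1-00,1-10-0,1-100-,10--00
  m41: --1001,1-100-
  m42: 1-10-0 ←essential
  m44: ---100,1-1-00,10--00
  m47: 10-111 ←essential
  m50: -10-1-,11-010
  m51: -10-1- ←essential
  m52: ---100,-101-0,1-01--,11-10-
  m53: 1-01--,11-10-
  m54: -10-1-,-101-0,1-01--
  m55: -10-1-,1-01--
  m56: -11-0-,1-1-00,1-10-0,1-100-
  m57: --1001,-11-0-,1-100-
  m58: 1-10-0,11-010
  m60: ---100,-11-0-,1-1-00,11-10-
  m61: -11-0-,11-10-
Essential: ---100, --1001, -10-1-, 0-00-0, 1-01--, 1-10-0, 10-111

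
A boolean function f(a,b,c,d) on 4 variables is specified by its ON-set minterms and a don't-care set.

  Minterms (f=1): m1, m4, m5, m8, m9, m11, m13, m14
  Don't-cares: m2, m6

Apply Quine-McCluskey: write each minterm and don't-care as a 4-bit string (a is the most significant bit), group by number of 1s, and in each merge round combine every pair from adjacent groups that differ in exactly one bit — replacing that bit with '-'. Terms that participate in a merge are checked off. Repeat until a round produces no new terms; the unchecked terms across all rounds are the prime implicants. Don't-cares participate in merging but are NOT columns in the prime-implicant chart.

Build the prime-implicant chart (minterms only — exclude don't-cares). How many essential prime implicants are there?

Round 0: 0001✓ 0010✓ 0100✓ 0101✓ 0110✓ 1000✓ 1001✓ 1011✓ 1101✓ 1110✓
Round 1: -001✓ -101✓ -110 0-01✓ 0-10 01-0 010- 1-01✓ 10-1 100-
Round 2: --01
PIs = {--01, -110, 0-10, 01-0, 010-, 10-1, 100-}
Coverage chart:
  m1: --01 ←essential
  m4: 01-0,010-
  m5: --01,010-
  m8: 100- ←essential
  m9: --01,10-1,100-
  m11: 10-1 ←essential
  m13: --01 ←essential
  m14: -110 ←essential
Essential: --01, -110, 10-1, 100-

4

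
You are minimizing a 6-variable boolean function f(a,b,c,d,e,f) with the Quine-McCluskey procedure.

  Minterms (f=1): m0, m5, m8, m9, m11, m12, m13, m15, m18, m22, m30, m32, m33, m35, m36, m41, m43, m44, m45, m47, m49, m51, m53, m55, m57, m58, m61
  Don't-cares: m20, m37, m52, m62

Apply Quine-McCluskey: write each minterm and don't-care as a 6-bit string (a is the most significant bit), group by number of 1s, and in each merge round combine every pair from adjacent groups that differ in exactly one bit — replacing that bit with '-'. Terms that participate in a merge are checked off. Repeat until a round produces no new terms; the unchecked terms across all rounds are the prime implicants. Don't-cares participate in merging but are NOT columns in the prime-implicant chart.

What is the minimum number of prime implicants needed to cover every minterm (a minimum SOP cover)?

11

[col 0] 000000*, 000101*, 001000*, 001001*, 001011*, 001100*, 001101*, 001111*, 010010*, 010100*, 010110*, 011110*, 100000*, 100001*, 100011*, 100100*, 100101*, 101001*, 101011*, 101100*, 101101*, 101111*, 110001*, 110011*, 110100*, 110101*, 110111*, 111001*, 111010*, 111101*, 111110*
[col 1] -00000, -00101*, -01001*, -01011*, -01100*, -01101*, -01111*, -10100, -11110, 00-000, 00-101*, 001-00*, 001-01*, 001-11*, 0010-1*, 00100-*, 0011-1*, 00110-*, 01-110, 010-10, 0101-0, 1-0001*, 1-0011*, 1-0100*, 1-0101*, 1-1001*, 1-1101*, 10-001*, 10-011*, 10-100*, 10-101*, 100-00*, 100-01*, 1000-1*, 10000-*, 10010-*, 101-01*, 101-11*, 1010-1*, 1011-1*, 10110-*, 11-001*, 11-101*, 110-01*, 110-11*, 1100-1*, 1101-1*, 11010-*, 111-01*, 111-10
[col 2] -0-101, -01-01*, -01-11*, -010-1*, -011-1*, -0110-, 001--1*, 001-0-, 1--001*, 1--101*, 1-0-01*, 1-00-1, 1-010-, 1-1-01*, 10--01*, 10-0-1, 10-10-, 100-0-, 101--1*, 11--01*, 110--1
[col 3] -01--1, 1---01
Prime implicants: -0-101, -00000, -01--1, -0110-, -10100, -11110, 00-000, 001-0-, 01-110, 010-10, 0101-0, 1---01, 1-00-1, 1-010-, 10-0-1, 10-10-, 100-0-, 110--1, 111-10
PI chart (minterm → PIs covering it):
  0 | -00000,00-000
  5 | -0-101  (sole → essential)
  8 | 00-000,001-0-
  9 | -01--1,001-0-
  11 | -01--1  (sole → essential)
  12 | -0110-,001-0-
  13 | -0-101,-01--1,-0110-,001-0-
  15 | -01--1  (sole → essential)
  18 | 010-10  (sole → essential)
  22 | 01-110,010-10,0101-0
  30 | -11110,01-110
  32 | -00000,100-0-
  33 | 1---01,1-00-1,10-0-1,100-0-
  35 | 1-00-1,10-0-1
  36 | 1-010-,10-10-,100-0-
  41 | -01--1,1---01,10-0-1
  43 | -01--1,10-0-1
  44 | -0110-,10-10-
  45 | -0-101,-01--1,-0110-,1---01,10-10-
  47 | -01--1  (sole → essential)
  49 | 1---01,1-00-1,110--1
  51 | 1-00-1,110--1
  53 | 1---01,1-010-,110--1
  55 | 110--1  (sole → essential)
  57 | 1---01  (sole → essential)
  58 | 111-10  (sole → essential)
  61 | 1---01  (sole → essential)
Essential prime implicants: -0-101, -01--1, 010-10, 1---01, 110--1, 111-10
Petrick residual → -00000, -11110, 001-0-, 1-00-1, 10-10-
Minimum SOP uses 11 PIs: b'de'f + b'c'd'e'f' + b'cf + bcdef' + a'b'ce' + a'bc'ef' + ae'f + ac'd'f + ab'de' + abc'f + abcef'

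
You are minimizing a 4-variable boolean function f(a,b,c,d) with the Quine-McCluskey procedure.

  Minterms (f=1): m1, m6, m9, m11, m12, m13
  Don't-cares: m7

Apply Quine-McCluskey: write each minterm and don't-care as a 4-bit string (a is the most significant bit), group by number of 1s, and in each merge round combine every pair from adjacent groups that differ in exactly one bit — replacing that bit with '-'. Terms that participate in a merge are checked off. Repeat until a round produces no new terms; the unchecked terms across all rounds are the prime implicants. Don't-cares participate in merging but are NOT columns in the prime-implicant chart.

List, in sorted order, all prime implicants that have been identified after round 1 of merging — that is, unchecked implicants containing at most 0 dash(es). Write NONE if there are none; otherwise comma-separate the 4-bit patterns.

[col 0] 0001*, 0110*, 0111*, 1001*, 1011*, 1100*, 1101*
[col 1] -001, 011-, 1-01, 10-1, 110-
Prime implicants: -001, 011-, 1-01, 10-1, 110-

NONE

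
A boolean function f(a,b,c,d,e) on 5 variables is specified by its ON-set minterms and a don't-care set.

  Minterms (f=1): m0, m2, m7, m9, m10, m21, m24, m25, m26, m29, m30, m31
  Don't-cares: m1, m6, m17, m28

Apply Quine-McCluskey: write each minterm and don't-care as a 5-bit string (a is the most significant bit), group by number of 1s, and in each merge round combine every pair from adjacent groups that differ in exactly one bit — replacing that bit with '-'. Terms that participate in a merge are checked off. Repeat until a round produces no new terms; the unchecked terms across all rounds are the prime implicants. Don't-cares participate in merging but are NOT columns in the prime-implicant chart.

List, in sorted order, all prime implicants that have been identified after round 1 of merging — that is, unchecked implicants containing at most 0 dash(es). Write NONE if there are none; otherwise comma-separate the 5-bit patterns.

NONE

size-2^0 implicants → 00000(✓)  00001(✓)  00010(✓)  00110(✓)  00111(✓)  01001(✓)  01010(✓)  10001(✓)  10101(✓)  11000(✓)  11001(✓)  11010(✓)  11100(✓)  11101(✓)  11110(✓)  11111(✓)
size-2^1 implicants → -0001(✓)  -1001(✓)  -1010  0-001(✓)  0-010  00-10  000-0  0000-  0011-  1-001(✓)  1-101(✓)  10-01(✓)  11-00(✓)  11-01(✓)  11-10(✓)  110-0(✓)  1100-(✓)  111-0(✓)  111-1(✓)  1110-(✓)  1111-(✓)
size-2^2 implicants → --001  1--01  11--0  11-0-  111--
Unchecked terms (primes): --001, -1010, 0-010, 00-10, 000-0, 0000-, 0011-, 1--01, 11--0, 11-0-, 111--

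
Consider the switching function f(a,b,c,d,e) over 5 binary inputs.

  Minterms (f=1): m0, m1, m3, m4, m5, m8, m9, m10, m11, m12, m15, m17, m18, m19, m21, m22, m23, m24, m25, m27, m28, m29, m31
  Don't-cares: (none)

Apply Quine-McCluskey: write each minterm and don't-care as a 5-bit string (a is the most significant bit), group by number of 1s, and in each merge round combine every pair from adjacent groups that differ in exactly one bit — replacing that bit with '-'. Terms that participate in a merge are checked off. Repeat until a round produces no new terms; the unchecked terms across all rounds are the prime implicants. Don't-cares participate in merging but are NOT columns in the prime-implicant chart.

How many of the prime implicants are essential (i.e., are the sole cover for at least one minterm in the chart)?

4

size-2^0 implicants → 00000(✓)  00001(✓)  00011(✓)  00100(✓)  00101(✓)  01000(✓)  01001(✓)  01010(✓)  01011(✓)  01100(✓)  01111(✓)  10001(✓)  10010(✓)  10011(✓)  10101(✓)  10110(✓)  10111(✓)  11000(✓)  11001(✓)  11011(✓)  11100(✓)  11101(✓)  11111(✓)
size-2^1 implicants → -0001(✓)  -0011(✓)  -0101(✓)  -1000(✓)  -1001(✓)  -1011(✓)  -1100(✓)  -1111(✓)  0-000(✓)  0-001(✓)  0-011(✓)  0-100(✓)  00-00(✓)  00-01(✓)  000-1(✓)  0000-(✓)  0010-(✓)  01-00(✓)  01-11(✓)  010-0(✓)  010-1(✓)  0100-(✓)  0101-(✓)  1-001(✓)  1-011(✓)  1-101(✓)  1-111(✓)  10-01(✓)  10-10(✓)  10-11(✓)  100-1(✓)  1001-(✓)  101-1(✓)  1011-(✓)  11-00(✓)  11-01(✓)  11-11(✓)  110-1(✓)  1100-(✓)  111-1(✓)  1110-(✓)
size-2^2 implicants → --001(✓)  --011(✓)  -0-01  -00-1(✓)  -1-00  -1-11  -10-1(✓)  -100-  0--00  0-0-1(✓)  0-00-  00-0-  010--  1--01(✓)  1--11(✓)  1-0-1(✓)  1-1-1(✓)  10--1(✓)  10-1-  11--1(✓)  11-0-
size-2^3 implicants → --0-1  1---1
Unchecked terms (primes): --0-1, -0-01, -1-00, -1-11, -100-, 0--00, 0-00-, 00-0-, 010--, 1---1, 10-1-, 11-0-
Minterm coverage:
  m0 ⊆ 0--00,0-00-,00-0-
  m1 ⊆ --0-1,-0-01,0-00-,00-0-
  m3 ⊆ --0-1 [E]
  m4 ⊆ 0--00,00-0-
  m5 ⊆ -0-01,00-0-
  m8 ⊆ -1-00,-100-,0--00,0-00-,010--
  m9 ⊆ --0-1,-100-,0-00-,010--
  m10 ⊆ 010-- [E]
  m11 ⊆ --0-1,-1-11,010--
  m12 ⊆ -1-00,0--00
  m15 ⊆ -1-11 [E]
  m17 ⊆ --0-1,-0-01,1---1
  m18 ⊆ 10-1- [E]
  m19 ⊆ --0-1,1---1,10-1-
  m21 ⊆ -0-01,1---1
  m22 ⊆ 10-1- [E]
  m23 ⊆ 1---1,10-1-
  m24 ⊆ -1-00,-100-,11-0-
  m25 ⊆ --0-1,-100-,1---1,11-0-
  m27 ⊆ --0-1,-1-11,1---1
  m28 ⊆ -1-00,11-0-
  m29 ⊆ 1---1,11-0-
  m31 ⊆ -1-11,1---1
E = {--0-1, -1-11, 010--, 10-1-}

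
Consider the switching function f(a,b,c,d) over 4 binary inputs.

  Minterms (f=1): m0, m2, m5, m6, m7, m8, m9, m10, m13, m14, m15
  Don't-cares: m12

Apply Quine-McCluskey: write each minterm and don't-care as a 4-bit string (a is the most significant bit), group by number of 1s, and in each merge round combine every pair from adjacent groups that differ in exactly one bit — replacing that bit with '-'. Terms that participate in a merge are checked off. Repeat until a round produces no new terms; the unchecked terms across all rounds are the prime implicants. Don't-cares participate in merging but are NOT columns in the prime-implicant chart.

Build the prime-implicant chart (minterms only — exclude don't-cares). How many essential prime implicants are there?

3

size-2^0 implicants → 0000(✓)  0010(✓)  0101(✓)  0110(✓)  0111(✓)  1000(✓)  1001(✓)  1010(✓)  1100(✓)  1101(✓)  1110(✓)  1111(✓)
size-2^1 implicants → -000(✓)  -010(✓)  -101(✓)  -110(✓)  -111(✓)  0-10(✓)  00-0(✓)  01-1(✓)  011-(✓)  1-00(✓)  1-01(✓)  1-10(✓)  10-0(✓)  100-(✓)  11-0(✓)  11-1(✓)  110-(✓)  111-(✓)
size-2^2 implicants → --10  -0-0  -1-1  -11-  1--0  1-0-  11--
Unchecked terms (primes): --10, -0-0, -1-1, -11-, 1--0, 1-0-, 11--
Minterm coverage:
  m0 ⊆ -0-0 [E]
  m2 ⊆ --10,-0-0
  m5 ⊆ -1-1 [E]
  m6 ⊆ --10,-11-
  m7 ⊆ -1-1,-11-
  m8 ⊆ -0-0,1--0,1-0-
  m9 ⊆ 1-0- [E]
  m10 ⊆ --10,-0-0,1--0
  m13 ⊆ -1-1,1-0-,11--
  m14 ⊆ --10,-11-,1--0,11--
  m15 ⊆ -1-1,-11-,11--
E = {-0-0, -1-1, 1-0-}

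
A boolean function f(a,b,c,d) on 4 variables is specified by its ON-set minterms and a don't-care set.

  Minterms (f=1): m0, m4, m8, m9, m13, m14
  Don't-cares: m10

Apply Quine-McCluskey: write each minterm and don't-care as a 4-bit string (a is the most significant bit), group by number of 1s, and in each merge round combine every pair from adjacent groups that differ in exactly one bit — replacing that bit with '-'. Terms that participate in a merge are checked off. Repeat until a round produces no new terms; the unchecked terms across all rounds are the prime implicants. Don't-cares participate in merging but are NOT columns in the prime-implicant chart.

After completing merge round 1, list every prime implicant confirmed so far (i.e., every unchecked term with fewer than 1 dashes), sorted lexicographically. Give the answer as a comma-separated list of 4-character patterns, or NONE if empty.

[col 0] 0000*, 0100*, 1000*, 1001*, 1010*, 1101*, 1110*
[col 1] -000, 0-00, 1-01, 1-10, 10-0, 100-
Prime implicants: -000, 0-00, 1-01, 1-10, 10-0, 100-

NONE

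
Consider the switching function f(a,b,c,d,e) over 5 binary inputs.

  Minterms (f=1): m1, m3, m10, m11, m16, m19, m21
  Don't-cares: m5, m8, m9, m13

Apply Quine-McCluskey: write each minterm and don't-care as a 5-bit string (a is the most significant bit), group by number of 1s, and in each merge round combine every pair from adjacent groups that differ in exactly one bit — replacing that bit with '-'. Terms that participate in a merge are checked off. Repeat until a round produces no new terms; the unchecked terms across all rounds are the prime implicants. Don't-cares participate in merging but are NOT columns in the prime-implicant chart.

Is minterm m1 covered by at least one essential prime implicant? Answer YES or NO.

NO

[col 0] 00001*, 00011*, 00101*, 01000*, 01001*, 01010*, 01011*, 01101*, 10000, 10011*, 10101*
[col 1] -0011, -0101, 0-001*, 0-011*, 0-101*, 00-01*, 000-1*, 01-01*, 010-0*, 010-1*, 0100-*, 0101-*
[col 2] 0--01, 0-0-1, 010--
Prime implicants: -0011, -0101, 0--01, 0-0-1, 010--, 10000
PI chart (minterm → PIs covering it):
  1 | 0--01,0-0-1
  3 | -0011,0-0-1
  10 | 010--  (sole → essential)
  11 | 0-0-1,010--
  16 | 10000  (sole → essential)
  19 | -0011  (sole → essential)
  21 | -0101  (sole → essential)
Essential prime implicants: -0011, -0101, 010--, 10000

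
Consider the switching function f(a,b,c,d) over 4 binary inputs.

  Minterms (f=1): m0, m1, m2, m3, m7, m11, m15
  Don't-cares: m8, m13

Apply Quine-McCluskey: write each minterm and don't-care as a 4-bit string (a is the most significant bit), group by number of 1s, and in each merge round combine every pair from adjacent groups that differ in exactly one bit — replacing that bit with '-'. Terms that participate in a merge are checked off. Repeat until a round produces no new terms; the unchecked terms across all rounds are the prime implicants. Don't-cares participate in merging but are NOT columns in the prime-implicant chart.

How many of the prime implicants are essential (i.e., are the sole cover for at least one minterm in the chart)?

2

Round 0: 0000✓ 0001✓ 0010✓ 0011✓ 0111✓ 1000✓ 1011✓ 1101✓ 1111✓
Round 1: -000 -011✓ -111✓ 0-11✓ 00-0✓ 00-1✓ 000-✓ 001-✓ 1-11✓ 11-1
Round 2: --11 00--
PIs = {--11, -000, 00--, 11-1}
Coverage chart:
  m0: -000,00--
  m1: 00-- ←essential
  m2: 00-- ←essential
  m3: --11,00--
  m7: --11 ←essential
  m11: --11 ←essential
  m15: --11,11-1
Essential: --11, 00--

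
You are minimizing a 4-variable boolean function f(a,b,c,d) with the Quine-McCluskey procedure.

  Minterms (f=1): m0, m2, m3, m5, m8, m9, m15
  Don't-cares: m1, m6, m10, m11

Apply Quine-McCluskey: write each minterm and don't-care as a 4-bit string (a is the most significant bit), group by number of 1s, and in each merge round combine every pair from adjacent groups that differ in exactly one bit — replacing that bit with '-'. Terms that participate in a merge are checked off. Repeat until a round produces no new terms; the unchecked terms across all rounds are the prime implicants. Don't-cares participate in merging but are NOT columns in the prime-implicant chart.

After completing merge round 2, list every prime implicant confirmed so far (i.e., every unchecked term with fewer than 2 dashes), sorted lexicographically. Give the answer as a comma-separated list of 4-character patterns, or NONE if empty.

0-01, 0-10, 1-11

size-2^0 implicants → 0000(✓)  0001(✓)  0010(✓)  0011(✓)  0101(✓)  0110(✓)  1000(✓)  1001(✓)  1010(✓)  1011(✓)  1111(✓)
size-2^1 implicants → -000(✓)  -001(✓)  -010(✓)  -011(✓)  0-01  0-10  00-0(✓)  00-1(✓)  000-(✓)  001-(✓)  1-11  10-0(✓)  10-1(✓)  100-(✓)  101-(✓)
size-2^2 implicants → -0-0(✓)  -0-1(✓)  -00-(✓)  -01-(✓)  00--(✓)  10--(✓)
size-2^3 implicants → -0--
Unchecked terms (primes): -0--, 0-01, 0-10, 1-11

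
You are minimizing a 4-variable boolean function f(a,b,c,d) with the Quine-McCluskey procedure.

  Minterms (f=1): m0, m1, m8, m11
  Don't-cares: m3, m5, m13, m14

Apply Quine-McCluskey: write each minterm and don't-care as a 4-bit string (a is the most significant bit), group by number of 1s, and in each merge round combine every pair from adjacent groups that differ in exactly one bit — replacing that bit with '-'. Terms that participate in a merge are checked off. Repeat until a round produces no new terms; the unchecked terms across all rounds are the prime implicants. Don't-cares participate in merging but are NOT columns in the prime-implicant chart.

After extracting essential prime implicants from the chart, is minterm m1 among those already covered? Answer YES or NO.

NO

size-2^0 implicants → 0000(✓)  0001(✓)  0011(✓)  0101(✓)  1000(✓)  1011(✓)  1101(✓)  1110
size-2^1 implicants → -000  -011  -101  0-01  00-1  000-
Unchecked terms (primes): -000, -011, -101, 0-01, 00-1, 000-, 1110
Minterm coverage:
  m0 ⊆ -000,000-
  m1 ⊆ 0-01,00-1,000-
  m8 ⊆ -000 [E]
  m11 ⊆ -011 [E]
E = {-000, -011}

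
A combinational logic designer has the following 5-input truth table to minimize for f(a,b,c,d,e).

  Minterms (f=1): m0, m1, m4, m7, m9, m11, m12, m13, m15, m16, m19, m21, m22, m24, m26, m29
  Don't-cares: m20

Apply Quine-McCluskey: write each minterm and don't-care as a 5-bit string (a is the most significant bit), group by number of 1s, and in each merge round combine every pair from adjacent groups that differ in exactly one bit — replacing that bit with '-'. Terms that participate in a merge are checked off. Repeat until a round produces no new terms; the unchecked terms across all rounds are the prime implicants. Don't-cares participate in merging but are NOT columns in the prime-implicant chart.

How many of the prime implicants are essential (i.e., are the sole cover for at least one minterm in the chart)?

5

Round 0: 00000✓ 00001✓ 00100✓ 00111✓ 01001✓ 01011✓ 01100✓ 01101✓ 01111✓ 10000✓ 10011 10100✓ 10101✓ 10110✓ 11000✓ 11010✓ 11101✓
Round 1: -0000✓ -0100✓ -1101 0-001 0-100 0-111 00-00✓ 0000- 01-01✓ 01-11✓ 010-1✓ 011-1✓ 0110- 1-000 1-101 10-00✓ 101-0 1010- 110-0
Round 2: -0-00 01--1
PIs = {-0-00, -1101, 0-001, 0-100, 0-111, 0000-, 01--1, 0110-, 1-000, 1-101, 10011, 101-0, 1010-, 110-0}
Coverage chart:
  m0: -0-00,0000-
  m1: 0-001,0000-
  m4: -0-00,0-100
  m7: 0-111 ←essential
  m9: 0-001,01--1
  m11: 01--1 ←essential
  m12: 0-100,0110-
  m13: -1101,01--1,0110-
  m15: 0-111,01--1
  m16: -0-00,1-000
  m19: 10011 ←essential
  m21: 1-101,1010-
  m22: 101-0 ←essential
  m24: 1-000,110-0
  m26: 110-0 ←essential
  m29: -1101,1-101
Essential: 0-111, 01--1, 10011, 101-0, 110-0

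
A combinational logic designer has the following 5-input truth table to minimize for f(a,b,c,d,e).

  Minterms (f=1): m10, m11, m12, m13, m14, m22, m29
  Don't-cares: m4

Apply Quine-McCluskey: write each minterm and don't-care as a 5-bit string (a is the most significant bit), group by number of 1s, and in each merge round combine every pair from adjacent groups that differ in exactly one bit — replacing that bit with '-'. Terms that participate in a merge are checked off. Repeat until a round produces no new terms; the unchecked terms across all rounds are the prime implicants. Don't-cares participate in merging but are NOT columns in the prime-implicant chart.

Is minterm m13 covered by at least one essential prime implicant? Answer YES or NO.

Round 0: 00100✓ 01010✓ 01011✓ 01100✓ 01101✓ 01110✓ 10110 11101✓
Round 1: -1101 0-100 01-10 0101- 011-0 0110-
PIs = {-1101, 0-100, 01-10, 0101-, 011-0, 0110-, 10110}
Coverage chart:
  m10: 01-10,0101-
  m11: 0101- ←essential
  m12: 0-100,011-0,0110-
  m13: -1101,0110-
  m14: 01-10,011-0
  m22: 10110 ←essential
  m29: -1101 ←essential
Essential: -1101, 0101-, 10110

YES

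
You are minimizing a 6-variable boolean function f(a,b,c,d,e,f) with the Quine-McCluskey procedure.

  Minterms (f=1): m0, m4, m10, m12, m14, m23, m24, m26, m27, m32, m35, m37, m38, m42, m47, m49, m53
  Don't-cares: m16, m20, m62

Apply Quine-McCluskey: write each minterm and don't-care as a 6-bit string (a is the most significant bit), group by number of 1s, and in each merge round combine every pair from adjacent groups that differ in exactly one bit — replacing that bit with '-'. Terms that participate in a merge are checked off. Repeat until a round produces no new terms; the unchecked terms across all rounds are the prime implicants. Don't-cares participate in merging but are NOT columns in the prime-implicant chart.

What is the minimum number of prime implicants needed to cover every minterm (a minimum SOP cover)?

12

Round 0: 000000✓ 000100✓ 001010✓ 001100✓ 001110✓ 010000✓ 010100✓ 010111 011000✓ 011010✓ 011011✓ 100000✓ 100011 100101✓ 100110 101010✓ 101111 110001✓ 110101✓ 111110
Round 1: -00000 -01010 0-0000✓ 0-0100✓ 0-1010 00-100 000-00✓ 001-10 0011-0 01-000 010-00✓ 0110-0 01101- 1-0101 110-01
Round 2: 0-0-00
PIs = {-00000, -01010, 0-0-00, 0-1010, 00-100, 001-10, 0011-0, 01-000, 010111, 0110-0, 01101-, 1-0101, 100011, 100110, 101111, 110-01, 111110}
Coverage chart:
  m0: -00000,0-0-00
  m4: 0-0-00,00-100
  m10: -01010,0-1010,001-10
  m12: 00-100,0011-0
  m14: 001-10,0011-0
  m23: 010111 ←essential
  m24: 01-000,0110-0
  m26: 0-1010,0110-0,01101-
  m27: 01101- ←essential
  m32: -00000 ←essential
  m35: 100011 ←essential
  m37: 1-0101 ←essential
  m38: 100110 ←essential
  m42: -01010 ←essential
  m47: 101111 ←essential
  m49: 110-01 ←essential
  m53: 1-0101,110-01
Essential: -00000, -01010, 010111, 01101-, 1-0101, 100011, 100110, 101111, 110-01
Petrick residual → 0-0-00, 0011-0, 01-000
Min cover (12 terms): b'c'd'e'f' + b'cd'ef' + a'c'e'f' + a'b'cdf' + a'bd'e'f' + a'bc'def + a'bcd'e + ac'de'f + ab'c'd'ef + ab'c'def' + ab'cdef + abc'e'f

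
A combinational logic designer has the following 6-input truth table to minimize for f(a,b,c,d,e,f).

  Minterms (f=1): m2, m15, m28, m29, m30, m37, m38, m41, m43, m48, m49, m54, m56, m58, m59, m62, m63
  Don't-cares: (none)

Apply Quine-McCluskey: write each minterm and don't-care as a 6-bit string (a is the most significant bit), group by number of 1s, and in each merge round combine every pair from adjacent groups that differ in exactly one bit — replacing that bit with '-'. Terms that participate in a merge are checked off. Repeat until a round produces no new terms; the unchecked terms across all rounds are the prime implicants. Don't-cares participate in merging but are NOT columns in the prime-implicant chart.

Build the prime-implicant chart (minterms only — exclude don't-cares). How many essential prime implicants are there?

[col 0] 000010, 001111, 011100*, 011101*, 011110*, 100101, 100110*, 101001*, 101011*, 110000*, 110001*, 110110*, 111000*, 111010*, 111011*, 111110*, 111111*
[col 1] -11110, 0111-0, 01110-, 1-0110, 1-1011, 1010-1, 11-000, 11-110, 11000-, 111-10*, 111-11*, 1110-0, 11101-*, 11111-*
[col 2] 111-1-
Prime implicants: -11110, 000010, 001111, 0111-0, 01110-, 1-0110, 1-1011, 100101, 1010-1, 11-000, 11-110, 11000-, 111-1-, 1110-0
PI chart (minterm → PIs covering it):
  2 | 000010  (sole → essential)
  15 | 001111  (sole → essential)
  28 | 0111-0,01110-
  29 | 01110-  (sole → essential)
  30 | -11110,0111-0
  37 | 100101  (sole → essential)
  38 | 1-0110  (sole → essential)
  41 | 1010-1  (sole → essential)
  43 | 1-1011,1010-1
  48 | 11-000,11000-
  49 | 11000-  (sole → essential)
  54 | 1-0110,11-110
  56 | 11-000,1110-0
  58 | 111-1-,1110-0
  59 | 1-1011,111-1-
  62 | -11110,11-110,111-1-
  63 | 111-1-  (sole → essential)
Essential prime implicants: 000010, 001111, 01110-, 1-0110, 100101, 1010-1, 11000-, 111-1-

8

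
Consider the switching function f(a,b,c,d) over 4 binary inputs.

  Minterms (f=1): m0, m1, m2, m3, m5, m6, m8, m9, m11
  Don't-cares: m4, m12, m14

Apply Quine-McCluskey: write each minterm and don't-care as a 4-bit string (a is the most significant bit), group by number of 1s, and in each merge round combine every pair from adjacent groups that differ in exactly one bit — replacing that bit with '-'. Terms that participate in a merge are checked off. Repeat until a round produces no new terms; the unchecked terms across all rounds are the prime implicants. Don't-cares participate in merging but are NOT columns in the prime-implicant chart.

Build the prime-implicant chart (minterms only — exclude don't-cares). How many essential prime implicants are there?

size-2^0 implicants → 0000(✓)  0001(✓)  0010(✓)  0011(✓)  0100(✓)  0101(✓)  0110(✓)  1000(✓)  1001(✓)  1011(✓)  1100(✓)  1110(✓)
size-2^1 implicants → -000(✓)  -001(✓)  -011(✓)  -100(✓)  -110(✓)  0-00(✓)  0-01(✓)  0-10(✓)  00-0(✓)  00-1(✓)  000-(✓)  001-(✓)  01-0(✓)  010-(✓)  1-00(✓)  10-1(✓)  100-(✓)  11-0(✓)
size-2^2 implicants → --00  -0-1  -00-  -1-0  0--0  0-0-  00--
Unchecked terms (primes): --00, -0-1, -00-, -1-0, 0--0, 0-0-, 00--
Minterm coverage:
  m0 ⊆ --00,-00-,0--0,0-0-,00--
  m1 ⊆ -0-1,-00-,0-0-,00--
  m2 ⊆ 0--0,00--
  m3 ⊆ -0-1,00--
  m5 ⊆ 0-0- [E]
  m6 ⊆ -1-0,0--0
  m8 ⊆ --00,-00-
  m9 ⊆ -0-1,-00-
  m11 ⊆ -0-1 [E]
E = {-0-1, 0-0-}

2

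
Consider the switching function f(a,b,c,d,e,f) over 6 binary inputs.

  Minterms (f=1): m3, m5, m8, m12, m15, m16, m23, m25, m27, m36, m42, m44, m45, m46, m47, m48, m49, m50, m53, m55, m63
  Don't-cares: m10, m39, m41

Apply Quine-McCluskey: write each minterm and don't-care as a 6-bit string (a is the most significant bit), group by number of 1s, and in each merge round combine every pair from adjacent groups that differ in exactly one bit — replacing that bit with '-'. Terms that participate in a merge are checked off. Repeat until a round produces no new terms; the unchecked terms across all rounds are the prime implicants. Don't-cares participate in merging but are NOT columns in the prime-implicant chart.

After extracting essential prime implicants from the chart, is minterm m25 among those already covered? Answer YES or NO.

YES

[col 0] 000011, 000101, 001000*, 001010*, 001100*, 001111*, 010000*, 010111*, 011001*, 011011*, 100100*, 100111*, 101001*, 101010*, 101100*, 101101*, 101110*, 101111*, 110000*, 110001*, 110010*, 110101*, 110111*, 111111*
[col 1] -01010, -01100, -01111, -10000, -10111, 001-00, 0010-0, 0110-1, 1-0111*, 1-1111*, 10-100, 10-111*, 101-01, 101-10, 1011-0*, 1011-1*, 10110-*, 10111-*, 11-111*, 110-01, 1100-0, 11000-, 1101-1
[col 2] 1--111, 1011--
Prime implicants: -01010, -01100, -01111, -10000, -10111, 000011, 000101, 001-00, 0010-0, 0110-1, 1--111, 10-100, 101-01, 101-10, 1011--, 110-01, 1100-0, 11000-, 1101-1
PI chart (minterm → PIs covering it):
  3 | 000011  (sole → essential)
  5 | 000101  (sole → essential)
  8 | 001-00,0010-0
  12 | -01100,001-00
  15 | -01111  (sole → essential)
  16 | -10000  (sole → essential)
  23 | -10111  (sole → essential)
  25 | 0110-1  (sole → essential)
  27 | 0110-1  (sole → essential)
  36 | 10-100  (sole → essential)
  42 | -01010,101-10
  44 | -01100,10-100,1011--
  45 | 101-01,1011--
  46 | 101-10,1011--
  47 | -01111,1--111,1011--
  48 | -10000,1100-0,11000-
  49 | 110-01,11000-
  50 | 1100-0  (sole → essential)
  53 | 110-01,1101-1
  55 | -10111,1--111,1101-1
  63 | 1--111  (sole → essential)
Essential prime implicants: -01111, -10000, -10111, 000011, 000101, 0110-1, 1--111, 10-100, 1100-0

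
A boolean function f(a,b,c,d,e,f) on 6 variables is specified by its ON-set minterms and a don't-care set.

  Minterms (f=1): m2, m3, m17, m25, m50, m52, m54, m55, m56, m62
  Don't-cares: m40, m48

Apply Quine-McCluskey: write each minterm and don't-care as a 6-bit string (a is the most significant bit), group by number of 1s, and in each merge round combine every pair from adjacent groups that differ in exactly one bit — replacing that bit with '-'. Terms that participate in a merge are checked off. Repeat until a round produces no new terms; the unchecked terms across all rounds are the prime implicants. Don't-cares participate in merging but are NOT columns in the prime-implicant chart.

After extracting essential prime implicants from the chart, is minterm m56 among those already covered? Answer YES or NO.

NO

size-2^0 implicants → 000010(✓)  000011(✓)  010001(✓)  011001(✓)  101000(✓)  110000(✓)  110010(✓)  110100(✓)  110110(✓)  110111(✓)  111000(✓)  111110(✓)
size-2^1 implicants → 00001-  01-001  1-1000  11-000  11-110  110-00(✓)  110-10(✓)  1100-0(✓)  1101-0(✓)  11011-
size-2^2 implicants → 110--0
Unchecked terms (primes): 00001-, 01-001, 1-1000, 11-000, 11-110, 110--0, 11011-
Minterm coverage:
  m2 ⊆ 00001- [E]
  m3 ⊆ 00001- [E]
  m17 ⊆ 01-001 [E]
  m25 ⊆ 01-001 [E]
  m50 ⊆ 110--0 [E]
  m52 ⊆ 110--0 [E]
  m54 ⊆ 11-110,110--0,11011-
  m55 ⊆ 11011- [E]
  m56 ⊆ 1-1000,11-000
  m62 ⊆ 11-110 [E]
E = {00001-, 01-001, 11-110, 110--0, 11011-}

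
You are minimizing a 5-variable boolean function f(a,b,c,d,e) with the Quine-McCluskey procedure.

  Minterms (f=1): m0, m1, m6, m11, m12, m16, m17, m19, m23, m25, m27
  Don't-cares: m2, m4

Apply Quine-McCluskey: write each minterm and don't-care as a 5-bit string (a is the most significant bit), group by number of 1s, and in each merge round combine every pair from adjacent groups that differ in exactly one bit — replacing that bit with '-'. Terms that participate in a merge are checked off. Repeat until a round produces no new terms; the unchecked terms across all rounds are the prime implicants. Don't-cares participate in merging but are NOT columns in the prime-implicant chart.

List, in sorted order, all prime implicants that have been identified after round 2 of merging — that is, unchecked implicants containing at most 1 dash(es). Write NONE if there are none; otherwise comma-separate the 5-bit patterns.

[col 0] 00000*, 00001*, 00010*, 00100*, 00110*, 01011*, 01100*, 10000*, 10001*, 10011*, 10111*, 11001*, 11011*
[col 1] -0000*, -0001*, -1011, 0-100, 00-00*, 00-10*, 000-0*, 0000-*, 001-0*, 1-001*, 1-011*, 10-11, 100-1*, 1000-*, 110-1*
[col 2] -000-, 00--0, 1-0-1
Prime implicants: -000-, -1011, 0-100, 00--0, 1-0-1, 10-11

-1011, 0-100, 10-11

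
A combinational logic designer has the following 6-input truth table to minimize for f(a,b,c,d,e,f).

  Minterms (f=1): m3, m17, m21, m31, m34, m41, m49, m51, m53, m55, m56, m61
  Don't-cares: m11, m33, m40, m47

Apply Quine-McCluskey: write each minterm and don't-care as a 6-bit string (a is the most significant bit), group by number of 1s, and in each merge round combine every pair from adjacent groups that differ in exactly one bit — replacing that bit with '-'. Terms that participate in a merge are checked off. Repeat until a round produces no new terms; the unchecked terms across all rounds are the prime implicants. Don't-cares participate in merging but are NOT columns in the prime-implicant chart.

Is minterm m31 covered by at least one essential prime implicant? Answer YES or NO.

YES

size-2^0 implicants → 000011(✓)  001011(✓)  010001(✓)  010101(✓)  011111  100001(✓)  100010  101000(✓)  101001(✓)  101111  110001(✓)  110011(✓)  110101(✓)  110111(✓)  111000(✓)  111101(✓)
size-2^1 implicants → -10001(✓)  -10101(✓)  00-011  010-01(✓)  1-0001  1-1000  10-001  10100-  11-101  110-01(✓)  110-11(✓)  1100-1(✓)  1101-1(✓)
size-2^2 implicants → -10-01  110--1
Unchecked terms (primes): -10-01, 00-011, 011111, 1-0001, 1-1000, 10-001, 100010, 10100-, 101111, 11-101, 110--1
Minterm coverage:
  m3 ⊆ 00-011 [E]
  m17 ⊆ -10-01 [E]
  m21 ⊆ -10-01 [E]
  m31 ⊆ 011111 [E]
  m34 ⊆ 100010 [E]
  m41 ⊆ 10-001,10100-
  m49 ⊆ -10-01,1-0001,110--1
  m51 ⊆ 110--1 [E]
  m53 ⊆ -10-01,11-101,110--1
  m55 ⊆ 110--1 [E]
  m56 ⊆ 1-1000 [E]
  m61 ⊆ 11-101 [E]
E = {-10-01, 00-011, 011111, 1-1000, 100010, 11-101, 110--1}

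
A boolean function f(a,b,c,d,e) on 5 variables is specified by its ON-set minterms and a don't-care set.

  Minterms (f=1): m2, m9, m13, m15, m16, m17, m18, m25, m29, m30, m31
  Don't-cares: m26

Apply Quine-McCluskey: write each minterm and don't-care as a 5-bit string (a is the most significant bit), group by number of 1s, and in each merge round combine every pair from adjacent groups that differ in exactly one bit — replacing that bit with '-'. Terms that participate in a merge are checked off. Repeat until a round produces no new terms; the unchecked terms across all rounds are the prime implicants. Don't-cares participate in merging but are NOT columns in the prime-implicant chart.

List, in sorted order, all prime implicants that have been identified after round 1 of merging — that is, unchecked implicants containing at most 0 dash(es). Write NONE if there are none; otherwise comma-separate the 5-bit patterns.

Round 0: 00010✓ 01001✓ 01101✓ 01111✓ 10000✓ 10001✓ 10010✓ 11001✓ 11010✓ 11101✓ 11110✓ 11111✓
Round 1: -0010 -1001✓ -1101✓ -1111✓ 01-01✓ 011-1✓ 1-001 1-010 100-0 1000- 11-01✓ 11-10 111-1✓ 1111-
Round 2: -1-01 -11-1
PIs = {-0010, -1-01, -11-1, 1-001, 1-010, 100-0, 1000-, 11-10, 1111-}

NONE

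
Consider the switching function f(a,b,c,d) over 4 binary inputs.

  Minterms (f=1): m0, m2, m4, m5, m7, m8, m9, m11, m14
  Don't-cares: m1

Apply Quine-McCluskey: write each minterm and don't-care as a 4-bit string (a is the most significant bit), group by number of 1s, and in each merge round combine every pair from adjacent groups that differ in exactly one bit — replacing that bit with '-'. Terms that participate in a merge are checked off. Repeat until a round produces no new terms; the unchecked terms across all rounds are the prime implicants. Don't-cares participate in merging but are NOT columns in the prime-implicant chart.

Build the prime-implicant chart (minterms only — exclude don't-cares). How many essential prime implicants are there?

[col 0] 0000*, 0001*, 0010*, 0100*, 0101*, 0111*, 1000*, 1001*, 1011*, 1110
[col 1] -000*, -001*, 0-00*, 0-01*, 00-0, 000-*, 01-1, 010-*, 10-1, 100-*
[col 2] -00-, 0-0-
Prime implicants: -00-, 0-0-, 00-0, 01-1, 10-1, 1110
PI chart (minterm → PIs covering it):
  0 | -00-,0-0-,00-0
  2 | 00-0  (sole → essential)
  4 | 0-0-  (sole → essential)
  5 | 0-0-,01-1
  7 | 01-1  (sole → essential)
  8 | -00-  (sole → essential)
  9 | -00-,10-1
  11 | 10-1  (sole → essential)
  14 | 1110  (sole → essential)
Essential prime implicants: -00-, 0-0-, 00-0, 01-1, 10-1, 1110

6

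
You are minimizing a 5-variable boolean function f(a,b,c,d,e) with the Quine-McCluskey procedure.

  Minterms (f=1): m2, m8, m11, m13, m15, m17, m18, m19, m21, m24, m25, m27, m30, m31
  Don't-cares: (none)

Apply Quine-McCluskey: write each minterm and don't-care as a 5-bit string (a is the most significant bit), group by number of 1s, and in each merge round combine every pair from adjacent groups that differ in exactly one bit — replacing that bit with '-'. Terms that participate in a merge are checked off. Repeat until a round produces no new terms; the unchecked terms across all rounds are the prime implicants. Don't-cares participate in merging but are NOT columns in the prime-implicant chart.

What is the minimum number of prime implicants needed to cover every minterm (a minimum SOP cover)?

size-2^0 implicants → 00010(✓)  01000(✓)  01011(✓)  01101(✓)  01111(✓)  10001(✓)  10010(✓)  10011(✓)  10101(✓)  11000(✓)  11001(✓)  11011(✓)  11110(✓)  11111(✓)
size-2^1 implicants → -0010  -1000  -1011(✓)  -1111(✓)  01-11(✓)  011-1  1-001(✓)  1-011(✓)  10-01  100-1(✓)  1001-  11-11(✓)  110-1(✓)  1100-  1111-
size-2^2 implicants → -1-11  1-0-1
Unchecked terms (primes): -0010, -1-11, -1000, 011-1, 1-0-1, 10-01, 1001-, 1100-, 1111-
Minterm coverage:
  m2 ⊆ -0010 [E]
  m8 ⊆ -1000 [E]
  m11 ⊆ -1-11 [E]
  m13 ⊆ 011-1 [E]
  m15 ⊆ -1-11,011-1
  m17 ⊆ 1-0-1,10-01
  m18 ⊆ -0010,1001-
  m19 ⊆ 1-0-1,1001-
  m21 ⊆ 10-01 [E]
  m24 ⊆ -1000,1100-
  m25 ⊆ 1-0-1,1100-
  m27 ⊆ -1-11,1-0-1
  m30 ⊆ 1111- [E]
  m31 ⊆ -1-11,1111-
E = {-0010, -1-11, -1000, 011-1, 10-01, 1111-}
Petrick residual → 1-0-1
Cover = b'c'de' + bde + bc'd'e' + a'bce + ac'e + ab'd'e + abcd  |cover|=7

7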